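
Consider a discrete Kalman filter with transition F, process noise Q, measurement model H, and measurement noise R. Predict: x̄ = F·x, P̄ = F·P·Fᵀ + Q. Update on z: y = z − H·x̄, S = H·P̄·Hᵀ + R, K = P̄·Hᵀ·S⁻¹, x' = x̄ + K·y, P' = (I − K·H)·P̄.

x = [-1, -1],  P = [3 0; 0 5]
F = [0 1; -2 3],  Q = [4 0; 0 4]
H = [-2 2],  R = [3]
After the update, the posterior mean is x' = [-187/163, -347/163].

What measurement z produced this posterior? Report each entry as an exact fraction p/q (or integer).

z = [-2]

x̄ = F·x = [-1, -1]
P̄ = F·P·Fᵀ + Q = [9 15; 15 61]
S = H·P̄·Hᵀ + R = [163]
K = P̄·Hᵀ·S⁻¹ = [12/163; 92/163]
x' − x̄ = [-24/163, -184/163] = K·y
y = (KᵀK)⁻¹·Kᵀ·(x' − x̄) = [-2]
z = y + H·x̄ = [-2] + [0] = [-2]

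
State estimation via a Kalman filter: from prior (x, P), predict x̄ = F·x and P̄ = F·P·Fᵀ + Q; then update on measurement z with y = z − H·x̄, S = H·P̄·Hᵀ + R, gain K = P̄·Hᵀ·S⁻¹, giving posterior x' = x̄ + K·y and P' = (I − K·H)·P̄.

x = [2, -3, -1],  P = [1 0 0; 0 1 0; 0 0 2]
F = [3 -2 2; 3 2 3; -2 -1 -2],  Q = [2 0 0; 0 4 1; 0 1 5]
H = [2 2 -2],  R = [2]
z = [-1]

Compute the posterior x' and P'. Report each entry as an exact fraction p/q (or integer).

x' = [2774/345, -1958/345, 982/345]
P' = [2527/345 -1519/345 956/345; -1519/345 1993/345 403/345; 956/345 403/345 1408/345]

x̄ = F·x = [10, -3, 1]
P̄ = F·P·Fᵀ + Q = [23 17 -12; 17 35 -19; -12 -19 18]
y = z − H·x̄ = [-13]
S = H·P̄·Hᵀ + R = [690]
K = P̄·Hᵀ·S⁻¹ = [52/345; 71/345; -49/345]
x' = x̄ + K·y = [2774/345, -1958/345, 982/345]
P' = (I − K·H)·P̄ = [2527/345 -1519/345 956/345; -1519/345 1993/345 403/345; 956/345 403/345 1408/345]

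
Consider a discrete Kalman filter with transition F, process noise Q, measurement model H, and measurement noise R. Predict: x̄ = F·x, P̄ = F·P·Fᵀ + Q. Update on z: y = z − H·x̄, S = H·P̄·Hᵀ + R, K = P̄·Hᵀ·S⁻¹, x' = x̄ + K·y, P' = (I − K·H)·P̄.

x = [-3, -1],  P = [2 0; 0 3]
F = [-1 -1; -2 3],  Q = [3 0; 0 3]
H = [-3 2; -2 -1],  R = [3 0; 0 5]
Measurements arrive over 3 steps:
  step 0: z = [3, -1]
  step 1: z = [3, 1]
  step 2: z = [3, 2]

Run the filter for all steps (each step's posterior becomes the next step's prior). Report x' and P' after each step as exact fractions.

step 0: x̄ = F·x = [4, 3]
step 0: P̄ = F·P·Fᵀ + Q = [8 -5; -5 38]
step 0: y = z − H·x̄ = [9, 10]
step 0: S = H·P̄·Hᵀ + R = [287 -23; -23 55]
step 0: K = P̄·Hᵀ·S⁻¹ = [-2123/15256 -3939/15256; 4361/15256 -5943/15256]
step 0: x' = x̄ + K·y = [2527/15256, 25587/15256]
step 0: P' = (I − K·H)·P̄ = [6537/15256 6621/15256; 6621/15256 16473/15256]
step 1: x̄ = F·x = [-14057/7628, 71707/15256]
step 1: P̄ = F·P·Fᵀ + Q = [20505/3814 -21483/7628; -21483/7628 140721/15256]
step 1: y = z − H·x̄ = [-45497/3814, 30735/15256]
step 1: S = H·P̄·Hᵀ + R = [232803/1907 63411/3814; 63411/3814 373217/15256]
step 1: K = P̄·Hᵀ·S⁻¹ = [-678752/4593843 -342994/1531281; 3649772/13781529 -1501199/4593843]
step 1: x' = x̄ + K·y = [-2441816/4593843, 12165662/13781529]
step 1: P' = (I − K·H)·P̄ = [195652/510427 541058/1531281; 541058/1531281 4259647/4593843]
step 2: x̄ = F·x = [-4840214/13781529, 1894366/510427]
step 2: P̄ = F·P·Fᵀ + Q = [23048392/4593843 -1208931/510427; -1208931/510427 4409304/510427]
step 2: y = z − H·x̄ = [-25157273/4593843, 69030512/13781529]
step 2: S = H·P̄·Hᵀ + R = [56724061/510427 23267753/1531281; 23267753/1531281 111325003/4593843]
step 2: K = P̄·Hᵀ·S⁻¹ = [-555953083/3770319054 -281367597/1256773018; 995567401/3770319054 -410417519/1256773018]
step 2: x' = x̄ + K·y = [-2507646899/3770319054, 2373652225/3770319054]
step 2: P' = (I − K·H)·P̄ = [481375579/1256773018 444086827/1256773018; 444086827/1256773018 1163913941/1256773018]

step 0: x' = [2527/15256, 25587/15256], P' = [6537/15256 6621/15256; 6621/15256 16473/15256]
step 1: x' = [-2441816/4593843, 12165662/13781529], P' = [195652/510427 541058/1531281; 541058/1531281 4259647/4593843]
step 2: x' = [-2507646899/3770319054, 2373652225/3770319054], P' = [481375579/1256773018 444086827/1256773018; 444086827/1256773018 1163913941/1256773018]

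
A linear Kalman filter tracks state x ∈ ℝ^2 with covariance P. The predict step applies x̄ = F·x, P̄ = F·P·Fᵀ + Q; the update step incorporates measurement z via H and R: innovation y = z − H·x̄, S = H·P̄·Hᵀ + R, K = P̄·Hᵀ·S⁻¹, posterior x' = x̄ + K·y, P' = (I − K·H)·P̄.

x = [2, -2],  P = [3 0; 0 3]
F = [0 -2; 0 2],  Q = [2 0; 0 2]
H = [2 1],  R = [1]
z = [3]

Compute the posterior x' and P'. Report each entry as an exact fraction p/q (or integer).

x̄ = F·x = [4, -4]
P̄ = F·P·Fᵀ + Q = [14 -12; -12 14]
y = z − H·x̄ = [-1]
S = H·P̄·Hᵀ + R = [23]
K = P̄·Hᵀ·S⁻¹ = [16/23; -10/23]
x' = x̄ + K·y = [76/23, -82/23]
P' = (I − K·H)·P̄ = [66/23 -116/23; -116/23 222/23]

x' = [76/23, -82/23]
P' = [66/23 -116/23; -116/23 222/23]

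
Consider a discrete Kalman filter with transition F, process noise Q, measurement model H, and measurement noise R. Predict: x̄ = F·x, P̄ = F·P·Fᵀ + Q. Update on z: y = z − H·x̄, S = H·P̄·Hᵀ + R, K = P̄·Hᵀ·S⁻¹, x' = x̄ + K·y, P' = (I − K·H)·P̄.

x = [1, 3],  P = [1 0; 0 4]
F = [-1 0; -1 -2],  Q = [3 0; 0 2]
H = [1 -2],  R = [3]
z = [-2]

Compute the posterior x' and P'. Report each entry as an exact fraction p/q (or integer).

x' = [-109/79, 2/79]
P' = [312/79 153/79; 153/79 132/79]

x̄ = F·x = [-1, -7]
P̄ = F·P·Fᵀ + Q = [4 1; 1 19]
y = z − H·x̄ = [-15]
S = H·P̄·Hᵀ + R = [79]
K = P̄·Hᵀ·S⁻¹ = [2/79; -37/79]
x' = x̄ + K·y = [-109/79, 2/79]
P' = (I − K·H)·P̄ = [312/79 153/79; 153/79 132/79]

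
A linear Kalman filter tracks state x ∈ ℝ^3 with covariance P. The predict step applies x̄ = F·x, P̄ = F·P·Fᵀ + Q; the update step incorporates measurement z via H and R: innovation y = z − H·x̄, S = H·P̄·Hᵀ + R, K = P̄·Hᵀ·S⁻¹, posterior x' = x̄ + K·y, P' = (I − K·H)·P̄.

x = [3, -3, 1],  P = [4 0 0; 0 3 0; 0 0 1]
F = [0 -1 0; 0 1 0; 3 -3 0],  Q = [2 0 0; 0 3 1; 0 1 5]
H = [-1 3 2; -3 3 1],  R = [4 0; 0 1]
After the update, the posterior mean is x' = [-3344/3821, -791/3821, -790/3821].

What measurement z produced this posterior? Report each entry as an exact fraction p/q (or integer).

z = [-1, 2]

x̄ = F·x = [3, -3, 18]
P̄ = F·P·Fᵀ + Q = [5 -3 9; -3 6 -8; 9 -8 68]
S = H·P̄·Hᵀ + R = [221 106; 106 120]
K = P̄·Hᵀ·S⁻¹ = [1035/7642 -3739/15284; -707/7642 3669/15284; 5279/7642 -7161/15284]
x' − x̄ = [-14807/3821, 10672/3821, -69568/3821] = K·y
y = (KᵀK)⁻¹·Kᵀ·(x' − x̄) = [-25, 2]
z = y + H·x̄ = [-25, 2] + [24, 0] = [-1, 2]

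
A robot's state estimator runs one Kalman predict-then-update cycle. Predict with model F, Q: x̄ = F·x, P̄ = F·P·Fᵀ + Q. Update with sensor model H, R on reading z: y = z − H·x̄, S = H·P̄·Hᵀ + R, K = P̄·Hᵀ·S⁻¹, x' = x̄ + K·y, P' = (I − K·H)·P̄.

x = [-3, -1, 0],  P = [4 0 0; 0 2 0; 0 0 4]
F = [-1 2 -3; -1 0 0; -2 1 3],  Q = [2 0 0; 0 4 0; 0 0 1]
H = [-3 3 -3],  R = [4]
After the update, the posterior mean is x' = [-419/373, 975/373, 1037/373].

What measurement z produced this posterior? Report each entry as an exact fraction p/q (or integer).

z = [3]

x̄ = F·x = [1, 3, 5]
P̄ = F·P·Fᵀ + Q = [50 4 -24; 4 8 8; -24 8 55]
S = H·P̄·Hᵀ + R = [373]
K = P̄·Hᵀ·S⁻¹ = [-66/373; -12/373; -69/373]
x' − x̄ = [-792/373, -144/373, -828/373] = K·y
y = (KᵀK)⁻¹·Kᵀ·(x' − x̄) = [12]
z = y + H·x̄ = [12] + [-9] = [3]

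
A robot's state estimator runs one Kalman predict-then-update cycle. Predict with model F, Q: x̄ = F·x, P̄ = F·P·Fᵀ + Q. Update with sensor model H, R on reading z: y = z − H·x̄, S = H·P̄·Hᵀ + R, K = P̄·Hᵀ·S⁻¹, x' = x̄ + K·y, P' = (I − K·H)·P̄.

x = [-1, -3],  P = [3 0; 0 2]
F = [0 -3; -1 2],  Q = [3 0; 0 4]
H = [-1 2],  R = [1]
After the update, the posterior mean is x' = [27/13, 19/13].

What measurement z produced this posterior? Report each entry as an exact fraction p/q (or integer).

z = [1]

x̄ = F·x = [9, -5]
P̄ = F·P·Fᵀ + Q = [21 -12; -12 15]
S = H·P̄·Hᵀ + R = [130]
K = P̄·Hᵀ·S⁻¹ = [-9/26; 21/65]
x' − x̄ = [-90/13, 84/13] = K·y
y = (KᵀK)⁻¹·Kᵀ·(x' − x̄) = [20]
z = y + H·x̄ = [20] + [-19] = [1]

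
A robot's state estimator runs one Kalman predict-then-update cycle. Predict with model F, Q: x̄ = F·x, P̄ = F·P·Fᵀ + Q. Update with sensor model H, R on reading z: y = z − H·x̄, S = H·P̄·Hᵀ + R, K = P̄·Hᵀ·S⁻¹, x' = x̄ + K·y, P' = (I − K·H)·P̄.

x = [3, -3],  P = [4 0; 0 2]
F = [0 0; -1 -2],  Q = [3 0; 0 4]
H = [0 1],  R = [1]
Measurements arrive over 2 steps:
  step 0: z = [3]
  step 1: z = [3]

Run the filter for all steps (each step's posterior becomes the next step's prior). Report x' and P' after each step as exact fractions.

step 0: x̄ = F·x = [0, 3]
step 0: P̄ = F·P·Fᵀ + Q = [3 0; 0 16]
step 0: y = z − H·x̄ = [0]
step 0: S = H·P̄·Hᵀ + R = [17]
step 0: K = P̄·Hᵀ·S⁻¹ = [0; 16/17]
step 0: x' = x̄ + K·y = [0, 3]
step 0: P' = (I − K·H)·P̄ = [3 0; 0 16/17]
step 1: x̄ = F·x = [0, -6]
step 1: P̄ = F·P·Fᵀ + Q = [3 0; 0 183/17]
step 1: y = z − H·x̄ = [9]
step 1: S = H·P̄·Hᵀ + R = [200/17]
step 1: K = P̄·Hᵀ·S⁻¹ = [0; 183/200]
step 1: x' = x̄ + K·y = [0, 447/200]
step 1: P' = (I − K·H)·P̄ = [3 0; 0 183/200]

step 0: x' = [0, 3], P' = [3 0; 0 16/17]
step 1: x' = [0, 447/200], P' = [3 0; 0 183/200]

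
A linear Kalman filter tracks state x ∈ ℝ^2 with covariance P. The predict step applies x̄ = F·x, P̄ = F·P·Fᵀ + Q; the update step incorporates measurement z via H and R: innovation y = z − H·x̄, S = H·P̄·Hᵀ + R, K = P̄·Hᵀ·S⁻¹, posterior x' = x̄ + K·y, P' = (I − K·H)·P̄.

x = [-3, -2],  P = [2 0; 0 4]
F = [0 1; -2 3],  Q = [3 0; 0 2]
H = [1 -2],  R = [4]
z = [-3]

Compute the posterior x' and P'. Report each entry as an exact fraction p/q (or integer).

x̄ = F·x = [-2, 0]
P̄ = F·P·Fᵀ + Q = [7 12; 12 46]
y = z − H·x̄ = [-1]
S = H·P̄·Hᵀ + R = [147]
K = P̄·Hᵀ·S⁻¹ = [-17/147; -80/147]
x' = x̄ + K·y = [-277/147, 80/147]
P' = (I − K·H)·P̄ = [740/147 404/147; 404/147 362/147]

x' = [-277/147, 80/147]
P' = [740/147 404/147; 404/147 362/147]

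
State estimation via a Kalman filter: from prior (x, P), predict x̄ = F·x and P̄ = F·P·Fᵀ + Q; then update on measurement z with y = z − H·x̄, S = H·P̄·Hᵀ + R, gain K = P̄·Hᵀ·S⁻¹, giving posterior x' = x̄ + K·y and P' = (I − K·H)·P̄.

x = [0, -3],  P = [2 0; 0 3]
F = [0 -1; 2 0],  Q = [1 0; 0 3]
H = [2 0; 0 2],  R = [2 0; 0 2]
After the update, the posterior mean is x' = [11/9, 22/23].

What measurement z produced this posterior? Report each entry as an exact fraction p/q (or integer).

z = [2, 2]

x̄ = F·x = [3, 0]
P̄ = F·P·Fᵀ + Q = [4 0; 0 11]
S = H·P̄·Hᵀ + R = [18 0; 0 46]
K = P̄·Hᵀ·S⁻¹ = [4/9 0; 0 11/23]
x' − x̄ = [-16/9, 22/23] = K·y
y = (KᵀK)⁻¹·Kᵀ·(x' − x̄) = [-4, 2]
z = y + H·x̄ = [-4, 2] + [6, 0] = [2, 2]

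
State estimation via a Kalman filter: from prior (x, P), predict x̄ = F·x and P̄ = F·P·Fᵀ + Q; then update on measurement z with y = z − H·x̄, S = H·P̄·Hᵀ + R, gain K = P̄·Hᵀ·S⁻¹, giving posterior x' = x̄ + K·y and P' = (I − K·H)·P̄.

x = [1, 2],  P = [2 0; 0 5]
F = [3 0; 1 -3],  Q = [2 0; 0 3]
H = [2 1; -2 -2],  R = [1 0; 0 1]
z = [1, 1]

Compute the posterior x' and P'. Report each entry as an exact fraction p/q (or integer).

x' = [7389/4339, -9791/4339]
P' = [4840/4339 -5778/4339; -5778/4339 7762/4339]

x̄ = F·x = [3, -5]
P̄ = F·P·Fᵀ + Q = [20 6; 6 50]
y = z − H·x̄ = [0, -3]
S = H·P̄·Hᵀ + R = [155 -216; -216 329]
K = P̄·Hᵀ·S⁻¹ = [3902/4339 1876/4339; -3794/4339 -3968/4339]
x' = x̄ + K·y = [7389/4339, -9791/4339]
P' = (I − K·H)·P̄ = [4840/4339 -5778/4339; -5778/4339 7762/4339]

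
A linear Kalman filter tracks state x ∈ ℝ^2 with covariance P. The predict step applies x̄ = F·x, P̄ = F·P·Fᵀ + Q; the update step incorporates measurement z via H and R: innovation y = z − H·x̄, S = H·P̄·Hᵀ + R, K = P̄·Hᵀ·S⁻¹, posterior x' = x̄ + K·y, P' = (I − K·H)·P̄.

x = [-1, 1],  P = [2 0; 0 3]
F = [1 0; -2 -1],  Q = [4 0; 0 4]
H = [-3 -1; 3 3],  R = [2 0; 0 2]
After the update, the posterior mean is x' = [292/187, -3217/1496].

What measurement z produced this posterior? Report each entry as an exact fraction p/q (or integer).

x̄ = F·x = [-1, 1]
P̄ = F·P·Fᵀ + Q = [6 -4; -4 15]
S = H·P̄·Hᵀ + R = [47 -51; -51 119]
K = P̄·Hᵀ·S⁻¹ = [-5/11 -27/187; 39/88 699/1496]
x' − x̄ = [479/187, -4713/1496] = K·y
y = (KᵀK)⁻¹·Kᵀ·(x' − x̄) = [-5, -2]
z = y + H·x̄ = [-5, -2] + [2, 0] = [-3, -2]

z = [-3, -2]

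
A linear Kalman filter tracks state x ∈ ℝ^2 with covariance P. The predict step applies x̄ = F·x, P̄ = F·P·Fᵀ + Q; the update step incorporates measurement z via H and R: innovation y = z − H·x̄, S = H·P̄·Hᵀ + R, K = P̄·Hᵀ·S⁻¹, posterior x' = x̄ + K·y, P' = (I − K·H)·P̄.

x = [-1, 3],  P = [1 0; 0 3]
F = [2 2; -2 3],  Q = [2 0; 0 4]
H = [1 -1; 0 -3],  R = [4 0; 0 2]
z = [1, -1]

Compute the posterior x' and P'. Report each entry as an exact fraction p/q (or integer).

x' = [646/653, 253/653]
P' = [4159/1306 245/1306; 245/1306 287/1306]

x̄ = F·x = [4, 11]
P̄ = F·P·Fᵀ + Q = [18 14; 14 35]
y = z − H·x̄ = [8, 32]
S = H·P̄·Hᵀ + R = [29 63; 63 317]
K = P̄·Hᵀ·S⁻¹ = [1957/2612 -735/2612; -21/2612 -861/2612]
x' = x̄ + K·y = [646/653, 253/653]
P' = (I − K·H)·P̄ = [4159/1306 245/1306; 245/1306 287/1306]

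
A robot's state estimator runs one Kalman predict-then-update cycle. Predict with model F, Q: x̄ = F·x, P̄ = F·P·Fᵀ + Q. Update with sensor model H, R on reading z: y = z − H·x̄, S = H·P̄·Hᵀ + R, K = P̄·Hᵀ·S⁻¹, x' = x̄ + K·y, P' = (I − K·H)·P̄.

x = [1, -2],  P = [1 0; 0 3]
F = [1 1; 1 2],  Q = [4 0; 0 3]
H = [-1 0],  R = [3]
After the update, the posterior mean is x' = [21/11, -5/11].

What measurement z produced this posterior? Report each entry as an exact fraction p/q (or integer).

z = [-3]

x̄ = F·x = [-1, -3]
P̄ = F·P·Fᵀ + Q = [8 7; 7 16]
S = H·P̄·Hᵀ + R = [11]
K = P̄·Hᵀ·S⁻¹ = [-8/11; -7/11]
x' − x̄ = [32/11, 28/11] = K·y
y = (KᵀK)⁻¹·Kᵀ·(x' − x̄) = [-4]
z = y + H·x̄ = [-4] + [1] = [-3]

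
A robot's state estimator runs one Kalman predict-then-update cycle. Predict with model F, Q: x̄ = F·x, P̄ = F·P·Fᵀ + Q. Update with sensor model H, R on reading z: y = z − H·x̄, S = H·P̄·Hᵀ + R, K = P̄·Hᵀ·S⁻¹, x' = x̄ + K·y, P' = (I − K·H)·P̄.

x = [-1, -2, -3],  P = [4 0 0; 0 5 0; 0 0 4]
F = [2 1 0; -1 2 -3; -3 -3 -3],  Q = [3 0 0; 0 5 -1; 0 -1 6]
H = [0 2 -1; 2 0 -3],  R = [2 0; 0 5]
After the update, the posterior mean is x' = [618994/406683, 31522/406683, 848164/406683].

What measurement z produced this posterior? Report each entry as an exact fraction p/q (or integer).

z = [-2, -3]

x̄ = F·x = [-4, 6, 18]
P̄ = F·P·Fᵀ + Q = [24 2 -39; 2 65 17; -39 17 123]
S = H·P̄·Hᵀ + R = [317 353; 353 1676]
K = P̄·Hᵀ·S⁻¹ = [13823/406683 37126/406683; 205979/406683 -54788/406683; 8627/406683 -110282/406683]
x' − x̄ = [2245726/406683, -2408576/406683, -6472130/406683] = K·y
y = (KᵀK)⁻¹·Kᵀ·(x' − x̄) = [4, 59]
z = y + H·x̄ = [4, 59] + [-6, -62] = [-2, -3]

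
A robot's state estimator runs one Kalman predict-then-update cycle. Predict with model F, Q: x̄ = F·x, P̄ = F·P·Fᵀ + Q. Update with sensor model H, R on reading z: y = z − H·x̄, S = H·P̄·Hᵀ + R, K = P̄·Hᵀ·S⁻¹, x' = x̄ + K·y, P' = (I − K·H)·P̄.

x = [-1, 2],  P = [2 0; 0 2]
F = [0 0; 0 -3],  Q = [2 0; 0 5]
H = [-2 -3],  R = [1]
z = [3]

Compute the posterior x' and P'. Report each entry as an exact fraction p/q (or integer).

x' = [5/18, -29/24]
P' = [52/27 -23/18; -23/18 23/24]

x̄ = F·x = [0, -6]
P̄ = F·P·Fᵀ + Q = [2 0; 0 23]
y = z − H·x̄ = [-15]
S = H·P̄·Hᵀ + R = [216]
K = P̄·Hᵀ·S⁻¹ = [-1/54; -23/72]
x' = x̄ + K·y = [5/18, -29/24]
P' = (I − K·H)·P̄ = [52/27 -23/18; -23/18 23/24]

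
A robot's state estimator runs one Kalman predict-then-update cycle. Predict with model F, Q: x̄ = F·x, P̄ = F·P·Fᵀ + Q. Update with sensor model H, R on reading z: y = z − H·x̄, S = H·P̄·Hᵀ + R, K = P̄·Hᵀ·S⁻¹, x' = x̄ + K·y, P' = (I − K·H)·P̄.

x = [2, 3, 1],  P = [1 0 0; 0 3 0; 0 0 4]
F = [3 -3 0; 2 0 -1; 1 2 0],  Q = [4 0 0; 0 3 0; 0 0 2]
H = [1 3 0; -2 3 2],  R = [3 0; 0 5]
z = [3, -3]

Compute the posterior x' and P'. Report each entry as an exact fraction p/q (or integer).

x̄ = F·x = [-3, 3, 8]
P̄ = F·P·Fᵀ + Q = [40 6 -15; 6 11 2; -15 2 15]
y = z − H·x̄ = [-3, -34]
S = H·P̄·Hᵀ + R = [178 -17; -17 396]
K = P̄·Hᵀ·S⁻¹ = [21404/70199 -15390/70199; 15869/70199 5113/70199; -2442/70199 11595/70199]
x' = x̄ + K·y = [248451/70199, -10852/70199, 174688/70199]
P' = (I − K·H)·P̄ = [150648/70199 -28812/70199 155391/70199; -28812/70199 25473/70199 -54239/70199; 155391/70199 -54239/70199 265737/70199]

x' = [248451/70199, -10852/70199, 174688/70199]
P' = [150648/70199 -28812/70199 155391/70199; -28812/70199 25473/70199 -54239/70199; 155391/70199 -54239/70199 265737/70199]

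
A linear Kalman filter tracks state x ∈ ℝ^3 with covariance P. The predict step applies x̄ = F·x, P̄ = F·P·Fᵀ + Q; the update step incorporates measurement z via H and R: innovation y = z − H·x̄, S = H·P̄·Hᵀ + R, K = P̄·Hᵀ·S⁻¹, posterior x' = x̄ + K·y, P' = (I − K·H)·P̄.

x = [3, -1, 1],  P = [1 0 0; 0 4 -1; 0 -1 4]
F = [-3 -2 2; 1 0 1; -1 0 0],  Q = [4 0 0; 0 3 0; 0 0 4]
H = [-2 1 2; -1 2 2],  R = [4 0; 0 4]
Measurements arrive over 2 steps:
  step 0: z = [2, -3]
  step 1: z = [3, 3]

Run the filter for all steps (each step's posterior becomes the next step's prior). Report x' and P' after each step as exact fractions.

step 0: x' = [-20441/4579, 4930/4579, -19255/4579], P' = [19820/4579 -2024/4579 14964/4579; -2024/4579 14220/4579 -11272/4579; 14964/4579 -11272/4579 20136/4579]
step 1: x' = [3620625/6476819, -14741083/6476819, 22238431/6476819], P' = [33662552/6476819 -13927208/6476819 33120604/6476819; -13927208/6476819 37714396/6476819 -36607144/6476819; 33120604/6476819 -36607144/6476819 51930996/6476819]

step 0: x̄ = F·x = [-5, 4, -3]
step 0: P̄ = F·P·Fᵀ + Q = [53 7 3; 7 8 -1; 3 -1 5]
step 0: y = z − H·x̄ = [-6, -10]
step 0: S = H·P̄·Hᵀ + R = [188 83; 83 61]
step 0: K = P̄·Hᵀ·S⁻¹ = [-2934/4579 1515/4579; -1069/4579 1980/4579; -232/4579 691/4579]
step 0: x' = x̄ + K·y = [-20441/4579, 4930/4579, -19255/4579]
step 0: P' = (I − K·H)·P̄ = [19820/4579 -2024/4579 14964/4579; -2024/4579 14220/4579 -11272/4579; 14964/4579 -11272/4579 20136/4579]
step 1: x̄ = F·x = [12953/4579, -39696/4579, 20441/4579]
step 1: P̄ = F·P·Fᵀ + Q = [220440/4579 -7560/4579 25484/4579; -7560/4579 83621/4579 -34784/4579; 25484/4579 -34784/4579 38136/4579]
step 1: y = z − H·x̄ = [38457/4579, 65200/4579]
step 1: S = H·P̄·Hᵀ + R = [823473/4579 436858/4579; 436858/4579 375816/4579]
step 1: K = P̄·Hᵀ·S⁻¹ = [-3752776/6476819 1181060/6476819; -1911369/6476819 4035428/6476819; 253410/6476819 -618225/6476819]
step 1: x' = x̄ + K·y = [3620625/6476819, -14741083/6476819, 22238431/6476819]
step 1: P' = (I − K·H)·P̄ = [33662552/6476819 -13927208/6476819 33120604/6476819; -13927208/6476819 37714396/6476819 -36607144/6476819; 33120604/6476819 -36607144/6476819 51930996/6476819]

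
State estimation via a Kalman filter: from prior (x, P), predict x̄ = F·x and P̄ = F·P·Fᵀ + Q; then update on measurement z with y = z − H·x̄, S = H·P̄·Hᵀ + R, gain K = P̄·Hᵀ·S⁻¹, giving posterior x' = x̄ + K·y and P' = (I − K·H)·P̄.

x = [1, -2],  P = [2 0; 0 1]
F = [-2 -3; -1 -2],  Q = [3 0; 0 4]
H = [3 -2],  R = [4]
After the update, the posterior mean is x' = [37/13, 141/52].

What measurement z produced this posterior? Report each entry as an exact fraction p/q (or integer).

z = [3]

x̄ = F·x = [4, 3]
P̄ = F·P·Fᵀ + Q = [20 10; 10 10]
S = H·P̄·Hᵀ + R = [104]
K = P̄·Hᵀ·S⁻¹ = [5/13; 5/52]
x' − x̄ = [-15/13, -15/52] = K·y
y = (KᵀK)⁻¹·Kᵀ·(x' − x̄) = [-3]
z = y + H·x̄ = [-3] + [6] = [3]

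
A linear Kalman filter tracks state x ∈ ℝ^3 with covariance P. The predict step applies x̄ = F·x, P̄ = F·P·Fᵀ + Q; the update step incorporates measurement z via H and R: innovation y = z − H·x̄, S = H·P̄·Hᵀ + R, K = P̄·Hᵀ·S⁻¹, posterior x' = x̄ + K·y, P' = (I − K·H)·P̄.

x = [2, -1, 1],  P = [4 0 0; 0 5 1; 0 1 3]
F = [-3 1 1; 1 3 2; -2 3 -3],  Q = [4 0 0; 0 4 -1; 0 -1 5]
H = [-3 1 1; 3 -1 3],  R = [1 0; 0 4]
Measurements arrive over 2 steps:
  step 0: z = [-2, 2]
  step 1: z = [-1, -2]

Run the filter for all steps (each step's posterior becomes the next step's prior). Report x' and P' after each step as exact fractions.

step 0: x̄ = F·x = [-6, 1, -10]
step 0: P̄ = F·P·Fᵀ + Q = [50 14 30; 14 77 15; 30 15 75]
step 0: y = z − H·x̄ = [-11, 51]
step 0: S = H·P̄·Hᵀ + R = [369 -368; -368 1572]
step 0: K = P̄·Hᵀ·S⁻¹ = [-20866/111161 22193/222322; 20570/111161 11045/222322; 27600/111161 27675/111161]
step 0: x' = x̄ + K·y = [256963/222322, 333077/222322, -3785/111161]
step 0: P' = (I − K·H)·P̄ = [838445/111161 2488589/111161 5880/111161; 2488589/111161 7475672/111161 10665/111161; 5880/111161 10665/111161 34575/111161]
step 1: x̄ = F·x = [-222691/111161, 620527/111161, 508015/222322]
step 1: P̄ = F·P·Fᵀ + Q = [555412/111161 96044/111161 20642/111161; 96044/111161 83785471/111161 57746625/111161; 20642/111161 57746625/111161 41517330/111161]
step 1: y = z − H·x̄ = [-3307537/222322, 608511/222322]
step 1: S = H·P̄·Hᵀ + R = [245205804/111161 151713473/111161; 151713473/111161 116200335/111161]
step 1: K = P̄·Hᵀ·S⁻¹ = [-3847325224/49262049451 5715065702/49262049451; 25165697692/49262049451 5188675652/49262049451; 12438175752/49262049451 12108234927/49262049451]
step 1: x' = x̄ + K·y = [-25807518976/49262049451, -85201853699/49262049451, -39338762321/49262049451]
step 1: P' = (I − K·H)·P̄ = [108594282216/49262049451 317182287028/49262049451 4753234396/49262049451; 317182287028/49262049451 965232458701/49262049451 11480100075/49262049451; 4753234396/49262049451 11480100075/49262049451 15217778865/49262049451]

step 0: x' = [256963/222322, 333077/222322, -3785/111161], P' = [838445/111161 2488589/111161 5880/111161; 2488589/111161 7475672/111161 10665/111161; 5880/111161 10665/111161 34575/111161]
step 1: x' = [-25807518976/49262049451, -85201853699/49262049451, -39338762321/49262049451], P' = [108594282216/49262049451 317182287028/49262049451 4753234396/49262049451; 317182287028/49262049451 965232458701/49262049451 11480100075/49262049451; 4753234396/49262049451 11480100075/49262049451 15217778865/49262049451]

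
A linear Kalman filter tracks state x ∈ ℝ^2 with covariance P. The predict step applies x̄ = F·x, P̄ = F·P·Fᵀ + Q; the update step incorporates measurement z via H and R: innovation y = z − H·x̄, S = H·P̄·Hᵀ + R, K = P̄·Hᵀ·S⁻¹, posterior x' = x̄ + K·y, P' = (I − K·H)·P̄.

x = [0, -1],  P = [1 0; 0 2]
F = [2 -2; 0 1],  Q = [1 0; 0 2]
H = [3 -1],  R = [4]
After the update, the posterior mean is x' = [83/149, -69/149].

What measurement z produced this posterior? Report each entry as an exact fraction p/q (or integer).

z = [2]

x̄ = F·x = [2, -1]
P̄ = F·P·Fᵀ + Q = [13 -4; -4 4]
S = H·P̄·Hᵀ + R = [149]
K = P̄·Hᵀ·S⁻¹ = [43/149; -16/149]
x' − x̄ = [-215/149, 80/149] = K·y
y = (KᵀK)⁻¹·Kᵀ·(x' − x̄) = [-5]
z = y + H·x̄ = [-5] + [7] = [2]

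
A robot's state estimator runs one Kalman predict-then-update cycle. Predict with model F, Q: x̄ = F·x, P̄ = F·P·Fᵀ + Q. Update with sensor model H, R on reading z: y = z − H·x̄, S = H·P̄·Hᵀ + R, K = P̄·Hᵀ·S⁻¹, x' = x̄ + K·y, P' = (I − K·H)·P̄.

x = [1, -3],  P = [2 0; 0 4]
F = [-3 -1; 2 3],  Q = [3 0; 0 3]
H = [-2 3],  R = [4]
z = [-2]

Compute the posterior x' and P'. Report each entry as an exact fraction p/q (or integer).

x̄ = F·x = [0, -7]
P̄ = F·P·Fᵀ + Q = [25 -24; -24 47]
y = z − H·x̄ = [19]
S = H·P̄·Hᵀ + R = [815]
K = P̄·Hᵀ·S⁻¹ = [-122/815; 189/815]
x' = x̄ + K·y = [-2318/815, -2114/815]
P' = (I − K·H)·P̄ = [5491/815 3498/815; 3498/815 2584/815]

x' = [-2318/815, -2114/815]
P' = [5491/815 3498/815; 3498/815 2584/815]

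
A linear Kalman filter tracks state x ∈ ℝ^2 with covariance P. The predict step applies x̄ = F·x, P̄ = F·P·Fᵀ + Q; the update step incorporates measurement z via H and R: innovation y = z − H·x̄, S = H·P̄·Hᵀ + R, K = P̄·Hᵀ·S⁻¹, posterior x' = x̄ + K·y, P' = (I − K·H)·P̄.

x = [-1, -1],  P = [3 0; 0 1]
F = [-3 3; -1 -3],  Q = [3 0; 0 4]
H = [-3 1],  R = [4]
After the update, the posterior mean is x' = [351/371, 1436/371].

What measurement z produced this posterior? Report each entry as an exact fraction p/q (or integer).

z = [1]

x̄ = F·x = [0, 4]
P̄ = F·P·Fᵀ + Q = [39 0; 0 16]
S = H·P̄·Hᵀ + R = [371]
K = P̄·Hᵀ·S⁻¹ = [-117/371; 16/371]
x' − x̄ = [351/371, -48/371] = K·y
y = (KᵀK)⁻¹·Kᵀ·(x' − x̄) = [-3]
z = y + H·x̄ = [-3] + [4] = [1]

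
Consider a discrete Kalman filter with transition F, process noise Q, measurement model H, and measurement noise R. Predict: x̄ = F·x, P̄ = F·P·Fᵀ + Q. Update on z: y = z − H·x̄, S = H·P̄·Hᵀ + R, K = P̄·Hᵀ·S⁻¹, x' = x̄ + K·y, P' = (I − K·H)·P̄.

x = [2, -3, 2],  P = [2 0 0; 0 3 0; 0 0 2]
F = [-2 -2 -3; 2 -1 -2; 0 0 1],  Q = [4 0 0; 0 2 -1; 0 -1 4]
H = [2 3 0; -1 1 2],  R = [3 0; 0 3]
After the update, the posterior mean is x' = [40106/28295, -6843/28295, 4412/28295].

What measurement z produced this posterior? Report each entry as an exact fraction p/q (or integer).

x̄ = F·x = [-4, 3, 2]
P̄ = F·P·Fᵀ + Q = [42 10 -6; 10 21 -5; -6 -5 6]
S = H·P̄·Hᵀ + R = [480 -85; -85 74]
K = P̄·Hᵀ·S⁻¹ = [4696/28295 -2286/5659; 6227/28295 1507/5659; -893/28295 789/5659]
x' − x̄ = [153286/28295, -91728/28295, -52178/28295] = K·y
y = (KᵀK)⁻¹·Kᵀ·(x' − x̄) = [1, -13]
z = y + H·x̄ = [1, -13] + [1, 11] = [2, -2]

z = [2, -2]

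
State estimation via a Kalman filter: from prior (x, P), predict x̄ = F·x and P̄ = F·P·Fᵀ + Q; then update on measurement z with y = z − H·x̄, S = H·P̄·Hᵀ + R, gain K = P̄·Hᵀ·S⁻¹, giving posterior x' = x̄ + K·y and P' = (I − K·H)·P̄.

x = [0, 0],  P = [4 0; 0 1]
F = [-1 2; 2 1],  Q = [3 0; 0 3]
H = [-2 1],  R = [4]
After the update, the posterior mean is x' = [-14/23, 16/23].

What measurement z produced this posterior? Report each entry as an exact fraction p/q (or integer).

z = [2]

x̄ = F·x = [0, 0]
P̄ = F·P·Fᵀ + Q = [11 -6; -6 20]
S = H·P̄·Hᵀ + R = [92]
K = P̄·Hᵀ·S⁻¹ = [-7/23; 8/23]
x' − x̄ = [-14/23, 16/23] = K·y
y = (KᵀK)⁻¹·Kᵀ·(x' − x̄) = [2]
z = y + H·x̄ = [2] + [0] = [2]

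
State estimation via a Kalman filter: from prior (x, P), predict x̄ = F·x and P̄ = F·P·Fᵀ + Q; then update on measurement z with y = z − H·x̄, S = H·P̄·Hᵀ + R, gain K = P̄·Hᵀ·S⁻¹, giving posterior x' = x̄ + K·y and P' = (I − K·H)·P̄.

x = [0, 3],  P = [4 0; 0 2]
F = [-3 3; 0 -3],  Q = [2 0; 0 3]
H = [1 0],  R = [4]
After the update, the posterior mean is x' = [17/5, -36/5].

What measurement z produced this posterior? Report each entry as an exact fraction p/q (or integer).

z = [3]

x̄ = F·x = [9, -9]
P̄ = F·P·Fᵀ + Q = [56 -18; -18 21]
S = H·P̄·Hᵀ + R = [60]
K = P̄·Hᵀ·S⁻¹ = [14/15; -3/10]
x' − x̄ = [-28/5, 9/5] = K·y
y = (KᵀK)⁻¹·Kᵀ·(x' − x̄) = [-6]
z = y + H·x̄ = [-6] + [9] = [3]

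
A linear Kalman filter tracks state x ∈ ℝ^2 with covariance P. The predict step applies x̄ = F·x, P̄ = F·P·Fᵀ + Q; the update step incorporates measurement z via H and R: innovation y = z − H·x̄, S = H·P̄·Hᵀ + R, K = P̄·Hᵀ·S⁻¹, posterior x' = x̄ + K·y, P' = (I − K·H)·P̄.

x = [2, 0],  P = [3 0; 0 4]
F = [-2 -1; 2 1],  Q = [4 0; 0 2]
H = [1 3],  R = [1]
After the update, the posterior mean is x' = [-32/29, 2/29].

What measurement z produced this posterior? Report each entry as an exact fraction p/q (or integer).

z = [-1]

x̄ = F·x = [-4, 4]
P̄ = F·P·Fᵀ + Q = [20 -16; -16 18]
S = H·P̄·Hᵀ + R = [87]
K = P̄·Hᵀ·S⁻¹ = [-28/87; 38/87]
x' − x̄ = [84/29, -114/29] = K·y
y = (KᵀK)⁻¹·Kᵀ·(x' − x̄) = [-9]
z = y + H·x̄ = [-9] + [8] = [-1]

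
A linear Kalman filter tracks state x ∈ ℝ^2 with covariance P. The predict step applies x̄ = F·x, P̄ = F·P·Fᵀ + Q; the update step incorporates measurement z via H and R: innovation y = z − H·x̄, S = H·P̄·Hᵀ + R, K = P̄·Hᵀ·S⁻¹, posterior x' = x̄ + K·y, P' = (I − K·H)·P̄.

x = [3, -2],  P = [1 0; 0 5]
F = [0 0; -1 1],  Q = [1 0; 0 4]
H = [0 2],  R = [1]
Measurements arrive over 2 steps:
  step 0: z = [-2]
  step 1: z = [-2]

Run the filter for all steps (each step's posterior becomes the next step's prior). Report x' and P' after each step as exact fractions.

step 0: x' = [0, -45/41], P' = [1 0; 0 10/41]
step 1: x' = [0, -905/901], P' = [1 0; 0 215/901]

step 0: x̄ = F·x = [0, -5]
step 0: P̄ = F·P·Fᵀ + Q = [1 0; 0 10]
step 0: y = z − H·x̄ = [8]
step 0: S = H·P̄·Hᵀ + R = [41]
step 0: K = P̄·Hᵀ·S⁻¹ = [0; 20/41]
step 0: x' = x̄ + K·y = [0, -45/41]
step 0: P' = (I − K·H)·P̄ = [1 0; 0 10/41]
step 1: x̄ = F·x = [0, -45/41]
step 1: P̄ = F·P·Fᵀ + Q = [1 0; 0 215/41]
step 1: y = z − H·x̄ = [8/41]
step 1: S = H·P̄·Hᵀ + R = [901/41]
step 1: K = P̄·Hᵀ·S⁻¹ = [0; 430/901]
step 1: x' = x̄ + K·y = [0, -905/901]
step 1: P' = (I − K·H)·P̄ = [1 0; 0 215/901]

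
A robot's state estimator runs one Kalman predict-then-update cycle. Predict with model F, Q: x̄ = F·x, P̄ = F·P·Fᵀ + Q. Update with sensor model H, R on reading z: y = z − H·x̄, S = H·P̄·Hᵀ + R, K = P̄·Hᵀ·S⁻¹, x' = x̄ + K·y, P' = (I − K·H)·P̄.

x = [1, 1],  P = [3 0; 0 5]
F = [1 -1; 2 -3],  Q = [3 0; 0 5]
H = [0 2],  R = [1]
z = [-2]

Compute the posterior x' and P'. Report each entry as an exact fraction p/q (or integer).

x̄ = F·x = [0, -1]
P̄ = F·P·Fᵀ + Q = [11 21; 21 62]
y = z − H·x̄ = [0]
S = H·P̄·Hᵀ + R = [249]
K = P̄·Hᵀ·S⁻¹ = [14/83; 124/249]
x' = x̄ + K·y = [0, -1]
P' = (I − K·H)·P̄ = [325/83 7/83; 7/83 62/249]

x' = [0, -1]
P' = [325/83 7/83; 7/83 62/249]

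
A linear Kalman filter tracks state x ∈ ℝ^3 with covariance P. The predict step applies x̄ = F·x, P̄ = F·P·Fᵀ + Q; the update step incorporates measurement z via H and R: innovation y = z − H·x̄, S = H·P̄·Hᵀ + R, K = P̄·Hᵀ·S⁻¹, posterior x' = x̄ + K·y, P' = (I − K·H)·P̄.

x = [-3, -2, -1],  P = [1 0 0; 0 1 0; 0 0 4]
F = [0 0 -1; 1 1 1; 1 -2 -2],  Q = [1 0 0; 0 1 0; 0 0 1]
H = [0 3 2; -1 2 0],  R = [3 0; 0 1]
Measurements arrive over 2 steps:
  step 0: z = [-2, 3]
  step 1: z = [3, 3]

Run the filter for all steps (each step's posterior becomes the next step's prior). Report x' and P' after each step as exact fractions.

step 0: x̄ = F·x = [1, -6, 3]
step 0: P̄ = F·P·Fᵀ + Q = [5 -4 8; -4 7 -9; 8 -9 22]
step 0: y = z − H·x̄ = [10, 16]
step 0: S = H·P̄·Hᵀ + R = [46 2; 2 50]
step 0: K = P̄·Hᵀ·S⁻¹ = [113/1148 -303/1148; 57/1148 411/1148; 11/28 -15/28]
step 0: x' = x̄ + K·y = [-1285/574, 129/574, -23/14]
step 0: P' = (I − K·H)·P̄ = [1349/1148 523/1148 -15/28; 523/1148 467/1148 -15/28; -15/28 -15/28 39/28]
step 1: x̄ = F·x = [23/14, -2099/574, 49/82]
step 1: P̄ = F·P·Fᵀ + Q = [67/28 -9/28 9/4; -9/28 3149/1148 -33/164; 9/4 -33/164 887/164]
step 1: y = z − H·x̄ = [7333/574, 6863/574]
step 1: S = H·P̄·Hᵀ + R = [53849/1148 13911/1148; 13911/1148 17967/1148]
step 1: K = P̄·Hᵀ·S⁻¹ = [70504/449471 -425311/1348413; 39889/449471 407702/1348413; 146935/449471 -189940/449471]
step 1: x' = x̄ + K·y = [-167837/1348413, 1472575/1348413, -125288/449471]
step 1: P' = (I − K·H)·P̄ = [1187591/1348413 381140/1348413 -84814/449471; 381140/1348413 394421/1348413 -137377/449471; -84814/449471 -137377/449471 426468/449471]

step 0: x' = [-1285/574, 129/574, -23/14], P' = [1349/1148 523/1148 -15/28; 523/1148 467/1148 -15/28; -15/28 -15/28 39/28]
step 1: x' = [-167837/1348413, 1472575/1348413, -125288/449471], P' = [1187591/1348413 381140/1348413 -84814/449471; 381140/1348413 394421/1348413 -137377/449471; -84814/449471 -137377/449471 426468/449471]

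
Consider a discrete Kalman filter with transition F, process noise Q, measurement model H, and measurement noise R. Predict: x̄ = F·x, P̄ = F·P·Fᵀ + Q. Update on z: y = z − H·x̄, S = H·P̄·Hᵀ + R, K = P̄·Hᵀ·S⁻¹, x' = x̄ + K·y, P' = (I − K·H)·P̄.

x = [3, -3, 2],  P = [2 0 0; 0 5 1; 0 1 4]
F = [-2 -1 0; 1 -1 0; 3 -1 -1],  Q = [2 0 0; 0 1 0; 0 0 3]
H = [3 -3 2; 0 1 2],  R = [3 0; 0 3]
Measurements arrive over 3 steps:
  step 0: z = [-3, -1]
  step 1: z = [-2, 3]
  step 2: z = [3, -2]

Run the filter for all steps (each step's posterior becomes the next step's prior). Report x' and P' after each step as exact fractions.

step 0: x̄ = F·x = [-3, 6, 10]
step 0: P̄ = F·P·Fᵀ + Q = [15 1 -6; 1 8 12; -6 12 32]
step 0: y = z − H·x̄ = [4, -27]
step 0: S = H·P̄·Hᵀ + R = [104 23; 23 187]
step 0: K = P̄·Hᵀ·S⁻¹ = [5863/18919 -1834/18919; -175/18919 3259/18919; 122/18919 7674/18919]
step 0: x' = x̄ + K·y = [16213/18919, 24821/18919, -17520/18919]
step 0: P' = (I − K·H)·P̄ = [87721/18919 60018/18919 -32760/18919; 60018/18919 47589/18919 -18906/18919; -32760/18919 -18906/18919 20964/18919]
step 1: x̄ = F·x = [-57247/18919, -8608/18919, 41338/18919]
step 1: P̄ = F·P·Fᵀ + Q = [676383/18919 -67835/18919 -623181/18919; -67835/18919 34193/18919 84534/18919; -623181/18919 84534/18919 713439/18919]
step 1: y = z − H·x̄ = [25403/18919, -17311/18919]
step 1: S = H·P̄·Hᵀ + R = [2034147/18919 -1529550/18919; -1529550/18919 3282842/18919]
step 1: K = P̄·Hᵀ·S⁻¹ = [10815501/38217841 -199229/742094; -1223673/38217841 34877/742094; 229449/38217841 171867/371047]
step 1: x' = x̄ + K·y = [-183465789/76435682, -41350765/76435682, 67616326/38217841]
step 1: P' = (I − K·H)·P̄ = [179566457/76435682 103061151/76435682 -41155728/38217841; 103061151/76435682 81825621/76435682 -17762157/38217841; -41155728/38217841 -17762157/38217841 35434530/38217841]
step 2: x̄ = F·x = [408282343/76435682, -71057512/38217841, -322139627/38217841]
step 2: P̄ = F·P·Fᵀ + Q = [1365207417/76435682 -87123071/38217841 -649390749/38217841; -87123071/38217841 65852729/38217841 127533765/38217841; -649390749/38217841 127533765/38217841 901276521/38217841]
step 2: y = z − H·x̄ = [-133326547/76435682, 638901084/38217841]
step 2: S = H·P̄·Hᵀ + R = [5401977309/76435682 -1260300870/38217841; -1260300870/38217841 4295747396/38217841]
step 2: K = P̄·Hᵀ·S⁻¹ = [11311302898/43672477017 -14361564679/58229969356; -2055211265/43672477017 3546204199/58229969356; 712530415/43672477017 26441553027/58229969356]
step 2: x' = x̄ + K·y = [66962846531/87344954034, -66303858919/87344954034, -75670543381/87344954034]
step 2: P' = (I − K·H)·P̄ = [120510866763/58229969356 68300673665/58229969356 -55692683851/58229969356; 68300673665/58229969356 55940369663/58229969356 -22650878533/58229969356; -55692683851/58229969356 -22650878533/58229969356 50987768807/58229969356]

step 0: x' = [16213/18919, 24821/18919, -17520/18919], P' = [87721/18919 60018/18919 -32760/18919; 60018/18919 47589/18919 -18906/18919; -32760/18919 -18906/18919 20964/18919]
step 1: x' = [-183465789/76435682, -41350765/76435682, 67616326/38217841], P' = [179566457/76435682 103061151/76435682 -41155728/38217841; 103061151/76435682 81825621/76435682 -17762157/38217841; -41155728/38217841 -17762157/38217841 35434530/38217841]
step 2: x' = [66962846531/87344954034, -66303858919/87344954034, -75670543381/87344954034], P' = [120510866763/58229969356 68300673665/58229969356 -55692683851/58229969356; 68300673665/58229969356 55940369663/58229969356 -22650878533/58229969356; -55692683851/58229969356 -22650878533/58229969356 50987768807/58229969356]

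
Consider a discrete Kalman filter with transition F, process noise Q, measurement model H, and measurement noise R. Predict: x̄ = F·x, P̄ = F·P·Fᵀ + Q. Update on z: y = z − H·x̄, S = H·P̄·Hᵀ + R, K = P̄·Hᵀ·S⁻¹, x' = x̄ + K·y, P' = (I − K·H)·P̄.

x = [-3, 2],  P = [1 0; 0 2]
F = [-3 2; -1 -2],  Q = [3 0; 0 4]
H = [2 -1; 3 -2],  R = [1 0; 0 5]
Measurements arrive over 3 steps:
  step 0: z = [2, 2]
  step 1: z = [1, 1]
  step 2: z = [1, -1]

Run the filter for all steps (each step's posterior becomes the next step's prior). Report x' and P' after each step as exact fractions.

step 0: x̄ = F·x = [13, -1]
step 0: P̄ = F·P·Fᵀ + Q = [20 -5; -5 13]
step 0: y = z − H·x̄ = [-25, -39]
step 0: S = H·P̄·Hᵀ + R = [114 181; 181 297]
step 0: K = P̄·Hᵀ·S⁻¹ = [695/1097 -165/1097; 590/1097 -511/1097]
step 0: x' = x̄ + K·y = [3321/1097, 4082/1097]
step 0: P' = (I − K·H)·P̄ = [2215/1097 3735/1097; 3735/1097 6880/1097]
step 1: x̄ = F·x = [-1799/1097, -11485/1097]
step 1: P̄ = F·P·Fᵀ + Q = [5926/1097 -5935/1097; -5935/1097 49063/1097]
step 1: y = z − H·x̄ = [-6790/1097, -16476/1097]
step 1: S = H·P̄·Hᵀ + R = [97604/1097 175227/1097; 175227/1097 326291/1097]
step 1: K = P̄·Hᵀ·S⁻¹ = [554793/1041755 -15637/80135; 394122/1041755 -44753/80135]
step 1: x' = x̄ + K·y = [-2089247/1041755, -4608103/1041755]
step 1: P' = (I − K·H)·P̄ = [2125991/1041755 3697189/1041755; 3697189/1041755 7000256/1041755]
step 2: x̄ = F·x = [-45361/16027, 11305453/1041755]
step 2: P̄ = F·P·Fᵀ + Q = [90676/16027 -105143/16027; -105143/16027 49082791/1041755]
step 2: y = z − H·x̄ = [1658558/94705, 647118/22165]
step 2: S = H·P̄·Hᵀ + R = [9185226/94705 350811/2015; 350811/2015 7161637/22165]
step 2: K = P̄·Hᵀ·S⁻¹ = [558831581/1069435947 -67169981/356478649; 128274718/356478649 -194796391/356478649]
step 2: x' = x̄ + K·y = [876763339/1069435947, 427903369/356478649]
step 2: P' = (I − K·H)·P̄ = [2125212877/1069435947 1230531391/356478649; 1230531391/356478649 2332788064/356478649]

step 0: x' = [3321/1097, 4082/1097], P' = [2215/1097 3735/1097; 3735/1097 6880/1097]
step 1: x' = [-2089247/1041755, -4608103/1041755], P' = [2125991/1041755 3697189/1041755; 3697189/1041755 7000256/1041755]
step 2: x' = [876763339/1069435947, 427903369/356478649], P' = [2125212877/1069435947 1230531391/356478649; 1230531391/356478649 2332788064/356478649]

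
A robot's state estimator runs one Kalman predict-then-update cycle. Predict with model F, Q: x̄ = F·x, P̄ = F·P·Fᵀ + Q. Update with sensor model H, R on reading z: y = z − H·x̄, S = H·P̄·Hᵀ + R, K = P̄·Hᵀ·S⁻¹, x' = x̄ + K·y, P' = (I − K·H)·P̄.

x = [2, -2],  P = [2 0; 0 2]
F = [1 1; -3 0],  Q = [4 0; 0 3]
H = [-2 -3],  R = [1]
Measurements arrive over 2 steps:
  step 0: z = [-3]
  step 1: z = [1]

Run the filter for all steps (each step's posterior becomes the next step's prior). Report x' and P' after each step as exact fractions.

step 0: x̄ = F·x = [0, -6]
step 0: P̄ = F·P·Fᵀ + Q = [8 -6; -6 21]
step 0: y = z − H·x̄ = [-21]
step 0: S = H·P̄·Hᵀ + R = [150]
step 0: K = P̄·Hᵀ·S⁻¹ = [1/75; -17/50]
step 0: x' = x̄ + K·y = [-7/25, 57/50]
step 0: P' = (I − K·H)·P̄ = [598/75 -133/25; -133/25 183/50]
step 1: x̄ = F·x = [43/50, 21/25]
step 1: P̄ = F·P·Fᵀ + Q = [749/150 -199/25; -199/25 1869/25]
step 1: y = z − H·x̄ = [131/25]
step 1: S = H·P̄·Hᵀ + R = [44872/75]
step 1: K = P̄·Hᵀ·S⁻¹ = [521/22436; -15627/44872]
step 1: x' = x̄ + K·y = [22025/22436, -44193/44872]
step 1: P' = (I − K·H)·P̄ = [26198/5609 -70035/22436; -70035/22436 98589/44872]

step 0: x' = [-7/25, 57/50], P' = [598/75 -133/25; -133/25 183/50]
step 1: x' = [22025/22436, -44193/44872], P' = [26198/5609 -70035/22436; -70035/22436 98589/44872]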